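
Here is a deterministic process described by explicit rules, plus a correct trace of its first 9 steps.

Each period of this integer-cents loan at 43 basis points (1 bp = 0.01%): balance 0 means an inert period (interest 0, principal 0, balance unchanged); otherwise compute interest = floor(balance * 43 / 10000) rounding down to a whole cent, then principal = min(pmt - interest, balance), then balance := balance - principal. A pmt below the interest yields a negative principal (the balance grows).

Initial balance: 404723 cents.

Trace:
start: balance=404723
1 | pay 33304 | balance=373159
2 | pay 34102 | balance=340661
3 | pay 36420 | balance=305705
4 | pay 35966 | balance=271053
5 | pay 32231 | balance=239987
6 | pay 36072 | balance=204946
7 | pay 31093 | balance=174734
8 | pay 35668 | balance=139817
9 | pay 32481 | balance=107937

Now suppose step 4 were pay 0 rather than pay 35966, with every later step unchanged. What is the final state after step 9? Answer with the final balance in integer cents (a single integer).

144684

(re-executing from step 4 with the substitution; state before step 4: balance=305705)
4 | pay 0 | balance=307019
5 | pay 32231 | balance=276108
6 | pay 36072 | balance=241223
7 | pay 31093 | balance=211167
8 | pay 35668 | balance=176407
9 | pay 32481 | balance=144684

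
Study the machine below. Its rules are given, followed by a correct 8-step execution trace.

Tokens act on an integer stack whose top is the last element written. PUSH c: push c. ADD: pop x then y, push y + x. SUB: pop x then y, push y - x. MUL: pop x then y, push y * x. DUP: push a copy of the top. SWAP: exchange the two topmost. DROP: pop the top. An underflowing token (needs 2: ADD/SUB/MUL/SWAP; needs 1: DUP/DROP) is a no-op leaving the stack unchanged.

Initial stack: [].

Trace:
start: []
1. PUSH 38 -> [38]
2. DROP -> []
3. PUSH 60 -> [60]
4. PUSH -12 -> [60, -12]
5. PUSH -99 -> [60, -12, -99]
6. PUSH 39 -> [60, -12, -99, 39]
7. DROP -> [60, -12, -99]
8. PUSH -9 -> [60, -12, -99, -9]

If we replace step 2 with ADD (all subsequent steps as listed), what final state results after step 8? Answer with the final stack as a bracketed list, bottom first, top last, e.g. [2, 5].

(re-executing from step 2 with the substitution; state before step 2: [38])
2. ADD -> [38]
3. PUSH 60 -> [38, 60]
4. PUSH -12 -> [38, 60, -12]
5. PUSH -99 -> [38, 60, -12, -99]
6. PUSH 39 -> [38, 60, -12, -99, 39]
7. DROP -> [38, 60, -12, -99]
8. PUSH -9 -> [38, 60, -12, -99, -9]

[38, 60, -12, -99, -9]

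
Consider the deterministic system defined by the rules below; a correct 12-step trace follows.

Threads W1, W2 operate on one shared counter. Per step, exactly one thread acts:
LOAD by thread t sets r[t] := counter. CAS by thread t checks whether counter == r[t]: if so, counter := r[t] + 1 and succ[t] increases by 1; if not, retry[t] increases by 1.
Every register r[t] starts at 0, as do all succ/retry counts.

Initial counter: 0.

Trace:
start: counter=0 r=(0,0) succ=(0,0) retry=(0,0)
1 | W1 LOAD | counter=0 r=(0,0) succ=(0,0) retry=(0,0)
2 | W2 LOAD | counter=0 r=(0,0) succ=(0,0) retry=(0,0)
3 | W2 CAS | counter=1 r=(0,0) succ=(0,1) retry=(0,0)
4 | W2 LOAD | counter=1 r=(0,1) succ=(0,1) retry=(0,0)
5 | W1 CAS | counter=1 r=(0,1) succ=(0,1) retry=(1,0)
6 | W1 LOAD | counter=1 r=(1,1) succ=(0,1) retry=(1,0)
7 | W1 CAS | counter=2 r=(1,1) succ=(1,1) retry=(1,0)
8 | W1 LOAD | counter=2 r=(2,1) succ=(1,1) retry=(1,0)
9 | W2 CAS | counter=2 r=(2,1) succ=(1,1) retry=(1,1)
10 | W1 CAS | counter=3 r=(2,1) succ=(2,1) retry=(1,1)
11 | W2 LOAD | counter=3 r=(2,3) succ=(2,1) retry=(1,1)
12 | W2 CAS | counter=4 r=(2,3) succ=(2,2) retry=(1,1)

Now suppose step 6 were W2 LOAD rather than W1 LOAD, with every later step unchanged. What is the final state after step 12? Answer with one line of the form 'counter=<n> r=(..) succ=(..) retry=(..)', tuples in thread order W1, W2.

counter=3 r=(1,2) succ=(0,3) retry=(3,0)

(re-executing from step 6 with the substitution; state before step 6: counter=1 r=(0,1) succ=(0,1) retry=(1,0))
6 | W2 LOAD | counter=1 r=(0,1) succ=(0,1) retry=(1,0)
7 | W1 CAS | counter=1 r=(0,1) succ=(0,1) retry=(2,0)
8 | W1 LOAD | counter=1 r=(1,1) succ=(0,1) retry=(2,0)
9 | W2 CAS | counter=2 r=(1,1) succ=(0,2) retry=(2,0)
10 | W1 CAS | counter=2 r=(1,1) succ=(0,2) retry=(3,0)
11 | W2 LOAD | counter=2 r=(1,2) succ=(0,2) retry=(3,0)
12 | W2 CAS | counter=3 r=(1,2) succ=(0,3) retry=(3,0)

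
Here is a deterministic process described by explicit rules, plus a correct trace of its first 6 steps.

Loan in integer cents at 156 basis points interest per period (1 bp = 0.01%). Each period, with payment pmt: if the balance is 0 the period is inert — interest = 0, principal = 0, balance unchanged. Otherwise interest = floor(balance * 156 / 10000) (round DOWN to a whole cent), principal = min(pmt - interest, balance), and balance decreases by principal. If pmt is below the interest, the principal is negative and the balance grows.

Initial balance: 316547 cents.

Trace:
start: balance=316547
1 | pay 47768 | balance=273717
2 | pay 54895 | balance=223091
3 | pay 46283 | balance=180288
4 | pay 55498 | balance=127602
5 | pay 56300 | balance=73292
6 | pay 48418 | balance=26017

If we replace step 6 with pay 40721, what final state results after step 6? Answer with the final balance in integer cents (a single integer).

33714

(re-executing from step 6 with the substitution; state before step 6: balance=73292)
6 | pay 40721 | balance=33714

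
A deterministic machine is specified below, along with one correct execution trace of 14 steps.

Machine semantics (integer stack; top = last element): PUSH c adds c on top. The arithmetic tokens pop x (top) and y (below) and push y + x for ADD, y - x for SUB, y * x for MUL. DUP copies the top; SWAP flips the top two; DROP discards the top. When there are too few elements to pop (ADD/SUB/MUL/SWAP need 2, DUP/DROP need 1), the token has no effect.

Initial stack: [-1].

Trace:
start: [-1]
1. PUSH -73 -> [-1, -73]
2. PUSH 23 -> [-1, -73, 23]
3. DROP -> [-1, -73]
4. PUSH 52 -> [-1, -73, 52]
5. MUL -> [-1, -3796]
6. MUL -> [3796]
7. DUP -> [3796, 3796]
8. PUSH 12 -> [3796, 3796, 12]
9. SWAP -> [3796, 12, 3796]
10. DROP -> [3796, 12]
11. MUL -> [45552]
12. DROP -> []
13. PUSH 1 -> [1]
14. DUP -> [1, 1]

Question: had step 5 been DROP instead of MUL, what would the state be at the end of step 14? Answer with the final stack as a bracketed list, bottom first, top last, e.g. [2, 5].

(re-executing from step 5 with the substitution; state before step 5: [-1, -73, 52])
5. DROP -> [-1, -73]
6. MUL -> [73]
7. DUP -> [73, 73]
8. PUSH 12 -> [73, 73, 12]
9. SWAP -> [73, 12, 73]
10. DROP -> [73, 12]
11. MUL -> [876]
12. DROP -> []
13. PUSH 1 -> [1]
14. DUP -> [1, 1]

[1, 1]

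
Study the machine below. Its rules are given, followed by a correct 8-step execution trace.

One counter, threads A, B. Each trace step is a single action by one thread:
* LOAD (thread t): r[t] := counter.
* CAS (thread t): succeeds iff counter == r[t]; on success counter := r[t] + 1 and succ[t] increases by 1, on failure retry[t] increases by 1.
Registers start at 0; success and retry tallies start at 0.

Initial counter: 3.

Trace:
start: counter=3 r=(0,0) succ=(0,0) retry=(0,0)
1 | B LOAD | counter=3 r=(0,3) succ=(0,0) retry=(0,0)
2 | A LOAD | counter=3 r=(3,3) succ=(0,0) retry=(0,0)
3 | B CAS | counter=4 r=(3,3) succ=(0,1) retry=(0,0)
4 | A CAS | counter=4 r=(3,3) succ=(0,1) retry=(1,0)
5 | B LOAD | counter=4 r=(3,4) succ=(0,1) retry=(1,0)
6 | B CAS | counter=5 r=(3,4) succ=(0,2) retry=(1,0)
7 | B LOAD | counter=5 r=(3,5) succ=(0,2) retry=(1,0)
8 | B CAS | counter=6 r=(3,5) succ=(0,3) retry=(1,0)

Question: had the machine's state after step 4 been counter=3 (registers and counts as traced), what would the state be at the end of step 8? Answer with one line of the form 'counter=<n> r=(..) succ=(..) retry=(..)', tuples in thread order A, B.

state after step 4 := counter=3 r=(3,3) succ=(0,1) retry=(1,0)
5 | B LOAD | counter=3 r=(3,3) succ=(0,1) retry=(1,0)
6 | B CAS | counter=4 r=(3,3) succ=(0,2) retry=(1,0)
7 | B LOAD | counter=4 r=(3,4) succ=(0,2) retry=(1,0)
8 | B CAS | counter=5 r=(3,4) succ=(0,3) retry=(1,0)

counter=5 r=(3,4) succ=(0,3) retry=(1,0)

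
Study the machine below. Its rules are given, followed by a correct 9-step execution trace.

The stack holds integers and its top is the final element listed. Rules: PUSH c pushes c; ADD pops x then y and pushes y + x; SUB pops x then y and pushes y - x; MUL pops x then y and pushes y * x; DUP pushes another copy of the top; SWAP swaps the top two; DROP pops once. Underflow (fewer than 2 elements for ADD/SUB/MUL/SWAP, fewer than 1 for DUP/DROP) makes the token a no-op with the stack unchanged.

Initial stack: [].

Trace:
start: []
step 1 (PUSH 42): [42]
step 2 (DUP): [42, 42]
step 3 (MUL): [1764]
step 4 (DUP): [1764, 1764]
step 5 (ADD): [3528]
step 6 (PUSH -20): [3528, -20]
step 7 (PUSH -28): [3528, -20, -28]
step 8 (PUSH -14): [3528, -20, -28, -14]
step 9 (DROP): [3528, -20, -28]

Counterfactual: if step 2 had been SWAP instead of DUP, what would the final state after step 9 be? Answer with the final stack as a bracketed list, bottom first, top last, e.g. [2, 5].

(re-executing from step 2 with the substitution; state before step 2: [42])
step 2 (SWAP): [42]
step 3 (MUL): [42]
step 4 (DUP): [42, 42]
step 5 (ADD): [84]
step 6 (PUSH -20): [84, -20]
step 7 (PUSH -28): [84, -20, -28]
step 8 (PUSH -14): [84, -20, -28, -14]
step 9 (DROP): [84, -20, -28]

[84, -20, -28]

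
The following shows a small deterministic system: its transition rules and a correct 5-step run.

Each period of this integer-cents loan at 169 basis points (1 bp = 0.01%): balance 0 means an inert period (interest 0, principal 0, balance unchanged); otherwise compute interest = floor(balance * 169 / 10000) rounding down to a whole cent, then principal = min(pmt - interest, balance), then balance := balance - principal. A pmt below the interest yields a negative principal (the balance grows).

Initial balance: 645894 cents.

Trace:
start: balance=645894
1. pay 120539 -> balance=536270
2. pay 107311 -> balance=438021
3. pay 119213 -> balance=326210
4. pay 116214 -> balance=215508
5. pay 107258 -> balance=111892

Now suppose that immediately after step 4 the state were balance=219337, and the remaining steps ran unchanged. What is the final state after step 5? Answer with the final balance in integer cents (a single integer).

state after step 4 := balance=219337
5. pay 107258 -> balance=115785

115785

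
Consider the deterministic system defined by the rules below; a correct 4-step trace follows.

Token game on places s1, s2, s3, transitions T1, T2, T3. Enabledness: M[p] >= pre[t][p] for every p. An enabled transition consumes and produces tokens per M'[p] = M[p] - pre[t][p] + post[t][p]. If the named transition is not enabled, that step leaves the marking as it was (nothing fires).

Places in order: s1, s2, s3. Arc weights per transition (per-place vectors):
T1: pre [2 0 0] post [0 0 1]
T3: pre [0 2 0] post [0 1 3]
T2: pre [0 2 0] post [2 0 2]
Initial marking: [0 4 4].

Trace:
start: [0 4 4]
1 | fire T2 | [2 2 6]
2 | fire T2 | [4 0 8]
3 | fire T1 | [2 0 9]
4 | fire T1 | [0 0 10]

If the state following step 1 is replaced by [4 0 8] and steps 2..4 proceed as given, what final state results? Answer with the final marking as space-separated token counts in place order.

state after step 1 := [4 0 8]
2 | fire T2 | [4 0 8]
3 | fire T1 | [2 0 9]
4 | fire T1 | [0 0 10]

0 0 10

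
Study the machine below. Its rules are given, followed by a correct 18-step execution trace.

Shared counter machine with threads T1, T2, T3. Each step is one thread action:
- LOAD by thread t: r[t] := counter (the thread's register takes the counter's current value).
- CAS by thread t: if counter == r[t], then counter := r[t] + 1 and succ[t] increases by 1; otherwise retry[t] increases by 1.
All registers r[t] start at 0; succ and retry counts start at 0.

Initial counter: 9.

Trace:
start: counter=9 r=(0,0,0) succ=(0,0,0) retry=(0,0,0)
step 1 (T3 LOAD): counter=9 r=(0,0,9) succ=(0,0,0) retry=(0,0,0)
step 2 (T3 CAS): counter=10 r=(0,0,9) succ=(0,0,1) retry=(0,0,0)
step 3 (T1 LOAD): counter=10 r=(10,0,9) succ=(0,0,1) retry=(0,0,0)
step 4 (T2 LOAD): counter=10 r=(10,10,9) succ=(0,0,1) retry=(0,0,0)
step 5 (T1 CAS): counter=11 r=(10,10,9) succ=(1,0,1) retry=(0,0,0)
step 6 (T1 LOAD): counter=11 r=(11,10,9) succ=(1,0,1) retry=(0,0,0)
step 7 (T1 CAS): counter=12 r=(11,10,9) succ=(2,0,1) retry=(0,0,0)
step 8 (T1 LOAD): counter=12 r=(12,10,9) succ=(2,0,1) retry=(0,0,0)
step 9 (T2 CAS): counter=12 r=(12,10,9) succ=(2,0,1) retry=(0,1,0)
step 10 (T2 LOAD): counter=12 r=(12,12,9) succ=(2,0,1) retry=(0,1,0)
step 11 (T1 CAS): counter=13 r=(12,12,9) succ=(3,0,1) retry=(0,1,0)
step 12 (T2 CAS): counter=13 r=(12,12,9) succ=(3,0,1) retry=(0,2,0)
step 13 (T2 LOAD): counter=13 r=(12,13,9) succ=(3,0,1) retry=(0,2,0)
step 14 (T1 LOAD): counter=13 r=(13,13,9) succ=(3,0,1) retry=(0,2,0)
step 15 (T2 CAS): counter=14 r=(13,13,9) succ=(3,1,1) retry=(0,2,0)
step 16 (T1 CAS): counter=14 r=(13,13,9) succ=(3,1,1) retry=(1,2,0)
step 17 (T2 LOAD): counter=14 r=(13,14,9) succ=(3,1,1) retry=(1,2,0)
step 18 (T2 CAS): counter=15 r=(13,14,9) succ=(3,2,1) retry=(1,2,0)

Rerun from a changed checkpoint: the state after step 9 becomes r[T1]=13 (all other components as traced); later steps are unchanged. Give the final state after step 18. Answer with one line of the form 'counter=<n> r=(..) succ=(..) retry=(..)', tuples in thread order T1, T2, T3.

state after step 9 := counter=12 r=(13,10,9) succ=(2,0,1) retry=(0,1,0)
step 10 (T2 LOAD): counter=12 r=(13,12,9) succ=(2,0,1) retry=(0,1,0)
step 11 (T1 CAS): counter=12 r=(13,12,9) succ=(2,0,1) retry=(1,1,0)
step 12 (T2 CAS): counter=13 r=(13,12,9) succ=(2,1,1) retry=(1,1,0)
step 13 (T2 LOAD): counter=13 r=(13,13,9) succ=(2,1,1) retry=(1,1,0)
step 14 (T1 LOAD): counter=13 r=(13,13,9) succ=(2,1,1) retry=(1,1,0)
step 15 (T2 CAS): counter=14 r=(13,13,9) succ=(2,2,1) retry=(1,1,0)
step 16 (T1 CAS): counter=14 r=(13,13,9) succ=(2,2,1) retry=(2,1,0)
step 17 (T2 LOAD): counter=14 r=(13,14,9) succ=(2,2,1) retry=(2,1,0)
step 18 (T2 CAS): counter=15 r=(13,14,9) succ=(2,3,1) retry=(2,1,0)

counter=15 r=(13,14,9) succ=(2,3,1) retry=(2,1,0)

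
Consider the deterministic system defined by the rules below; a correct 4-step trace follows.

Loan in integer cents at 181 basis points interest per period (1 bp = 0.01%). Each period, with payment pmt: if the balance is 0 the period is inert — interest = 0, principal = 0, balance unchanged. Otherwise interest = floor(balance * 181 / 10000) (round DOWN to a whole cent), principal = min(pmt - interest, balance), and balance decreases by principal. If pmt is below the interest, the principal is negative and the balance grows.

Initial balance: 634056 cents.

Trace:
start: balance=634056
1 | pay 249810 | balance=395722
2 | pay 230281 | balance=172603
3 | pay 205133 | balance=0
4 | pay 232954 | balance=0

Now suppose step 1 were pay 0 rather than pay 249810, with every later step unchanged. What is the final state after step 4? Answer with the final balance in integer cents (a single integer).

729

(re-executing from step 1 with the substitution; state before step 1: balance=634056)
1 | pay 0 | balance=645532
2 | pay 230281 | balance=426935
3 | pay 205133 | balance=229529
4 | pay 232954 | balance=729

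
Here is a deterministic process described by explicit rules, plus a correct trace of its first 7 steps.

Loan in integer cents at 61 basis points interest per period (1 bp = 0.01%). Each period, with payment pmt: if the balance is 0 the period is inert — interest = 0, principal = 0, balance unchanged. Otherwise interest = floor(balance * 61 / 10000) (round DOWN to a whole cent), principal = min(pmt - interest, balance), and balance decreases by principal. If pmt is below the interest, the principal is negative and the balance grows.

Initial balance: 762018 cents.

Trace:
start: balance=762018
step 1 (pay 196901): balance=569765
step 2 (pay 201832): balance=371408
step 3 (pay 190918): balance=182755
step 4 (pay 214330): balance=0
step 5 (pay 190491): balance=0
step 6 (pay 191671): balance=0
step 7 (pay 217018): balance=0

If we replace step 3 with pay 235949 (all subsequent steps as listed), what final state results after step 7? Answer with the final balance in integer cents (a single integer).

(re-executing from step 3 with the substitution; state before step 3: balance=371408)
step 3 (pay 235949): balance=137724
step 4 (pay 214330): balance=0
step 5 (pay 190491): balance=0
step 6 (pay 191671): balance=0
step 7 (pay 217018): balance=0

0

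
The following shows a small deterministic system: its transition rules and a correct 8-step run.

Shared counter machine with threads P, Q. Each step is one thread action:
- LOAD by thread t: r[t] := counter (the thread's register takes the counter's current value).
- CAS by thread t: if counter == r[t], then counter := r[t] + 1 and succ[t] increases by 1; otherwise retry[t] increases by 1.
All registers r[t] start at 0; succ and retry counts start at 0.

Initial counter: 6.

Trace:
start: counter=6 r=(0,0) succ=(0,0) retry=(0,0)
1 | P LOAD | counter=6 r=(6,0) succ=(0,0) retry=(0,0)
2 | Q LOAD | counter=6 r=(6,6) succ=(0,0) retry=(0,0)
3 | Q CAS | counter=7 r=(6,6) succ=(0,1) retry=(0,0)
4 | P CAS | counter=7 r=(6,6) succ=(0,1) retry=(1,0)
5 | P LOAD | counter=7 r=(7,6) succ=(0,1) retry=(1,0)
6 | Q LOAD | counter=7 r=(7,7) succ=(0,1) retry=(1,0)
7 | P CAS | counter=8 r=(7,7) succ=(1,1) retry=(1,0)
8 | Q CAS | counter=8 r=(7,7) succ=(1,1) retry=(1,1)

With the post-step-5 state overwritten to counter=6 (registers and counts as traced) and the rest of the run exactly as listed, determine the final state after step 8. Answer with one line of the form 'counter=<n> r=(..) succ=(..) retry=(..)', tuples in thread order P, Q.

state after step 5 := counter=6 r=(7,6) succ=(0,1) retry=(1,0)
6 | Q LOAD | counter=6 r=(7,6) succ=(0,1) retry=(1,0)
7 | P CAS | counter=6 r=(7,6) succ=(0,1) retry=(2,0)
8 | Q CAS | counter=7 r=(7,6) succ=(0,2) retry=(2,0)

counter=7 r=(7,6) succ=(0,2) retry=(2,0)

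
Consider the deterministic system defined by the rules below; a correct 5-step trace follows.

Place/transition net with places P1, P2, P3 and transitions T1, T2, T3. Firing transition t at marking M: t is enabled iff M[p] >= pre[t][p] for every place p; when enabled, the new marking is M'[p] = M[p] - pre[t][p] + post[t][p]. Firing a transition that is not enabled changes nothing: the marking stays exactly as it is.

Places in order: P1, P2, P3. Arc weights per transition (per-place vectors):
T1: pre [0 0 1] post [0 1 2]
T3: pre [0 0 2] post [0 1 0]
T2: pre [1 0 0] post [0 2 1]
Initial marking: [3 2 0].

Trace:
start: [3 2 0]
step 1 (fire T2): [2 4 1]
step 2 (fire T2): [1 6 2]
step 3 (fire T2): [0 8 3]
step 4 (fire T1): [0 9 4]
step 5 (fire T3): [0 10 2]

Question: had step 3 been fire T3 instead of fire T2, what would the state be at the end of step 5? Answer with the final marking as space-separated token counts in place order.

1 7 0

(re-executing from step 3 with the substitution; state before step 3: [1 6 2])
step 3 (fire T3): [1 7 0]
step 4 (fire T1): [1 7 0]
step 5 (fire T3): [1 7 0]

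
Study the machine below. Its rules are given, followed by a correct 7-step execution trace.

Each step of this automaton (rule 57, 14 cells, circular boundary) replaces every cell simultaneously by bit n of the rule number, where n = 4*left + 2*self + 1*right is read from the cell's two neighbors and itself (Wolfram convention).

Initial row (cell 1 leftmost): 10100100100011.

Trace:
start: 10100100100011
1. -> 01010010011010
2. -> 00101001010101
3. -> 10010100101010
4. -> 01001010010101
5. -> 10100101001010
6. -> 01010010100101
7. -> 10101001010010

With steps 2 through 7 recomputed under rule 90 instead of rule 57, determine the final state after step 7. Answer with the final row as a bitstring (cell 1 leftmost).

00101110001001

(re-executing steps 2..7 under rule 90; state before step 2: 01010010011010)
2. -> 10001101111001
3. -> 11011101001111
4. -> 01010100111000
5. -> 10000011101100
6. -> 01000110101111
7. -> 00101110001001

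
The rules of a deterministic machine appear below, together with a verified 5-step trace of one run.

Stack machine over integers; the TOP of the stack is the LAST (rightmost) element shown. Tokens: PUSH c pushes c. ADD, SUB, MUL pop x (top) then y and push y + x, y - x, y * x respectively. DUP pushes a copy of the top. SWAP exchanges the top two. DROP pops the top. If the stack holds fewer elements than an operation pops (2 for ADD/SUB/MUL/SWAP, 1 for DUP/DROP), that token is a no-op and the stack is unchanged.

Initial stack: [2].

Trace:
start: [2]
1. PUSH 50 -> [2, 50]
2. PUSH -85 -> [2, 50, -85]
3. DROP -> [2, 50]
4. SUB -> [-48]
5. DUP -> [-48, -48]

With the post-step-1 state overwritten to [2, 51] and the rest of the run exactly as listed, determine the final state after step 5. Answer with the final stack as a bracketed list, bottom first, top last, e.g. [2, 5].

[-49, -49]

state after step 1 := [2, 51]
2. PUSH -85 -> [2, 51, -85]
3. DROP -> [2, 51]
4. SUB -> [-49]
5. DUP -> [-49, -49]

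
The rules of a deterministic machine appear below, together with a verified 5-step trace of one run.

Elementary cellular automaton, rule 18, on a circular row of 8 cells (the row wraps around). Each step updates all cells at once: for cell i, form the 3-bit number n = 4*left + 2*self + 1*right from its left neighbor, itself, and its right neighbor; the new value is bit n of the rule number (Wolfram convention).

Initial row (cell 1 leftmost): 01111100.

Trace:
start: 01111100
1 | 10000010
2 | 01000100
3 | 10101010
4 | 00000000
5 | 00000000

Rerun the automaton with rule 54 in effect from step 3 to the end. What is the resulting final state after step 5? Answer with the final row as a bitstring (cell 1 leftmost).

(re-executing steps 3..5 under rule 54; state before step 3: 01000100)
3 | 11101110
4 | 00010001
5 | 10111011

10111011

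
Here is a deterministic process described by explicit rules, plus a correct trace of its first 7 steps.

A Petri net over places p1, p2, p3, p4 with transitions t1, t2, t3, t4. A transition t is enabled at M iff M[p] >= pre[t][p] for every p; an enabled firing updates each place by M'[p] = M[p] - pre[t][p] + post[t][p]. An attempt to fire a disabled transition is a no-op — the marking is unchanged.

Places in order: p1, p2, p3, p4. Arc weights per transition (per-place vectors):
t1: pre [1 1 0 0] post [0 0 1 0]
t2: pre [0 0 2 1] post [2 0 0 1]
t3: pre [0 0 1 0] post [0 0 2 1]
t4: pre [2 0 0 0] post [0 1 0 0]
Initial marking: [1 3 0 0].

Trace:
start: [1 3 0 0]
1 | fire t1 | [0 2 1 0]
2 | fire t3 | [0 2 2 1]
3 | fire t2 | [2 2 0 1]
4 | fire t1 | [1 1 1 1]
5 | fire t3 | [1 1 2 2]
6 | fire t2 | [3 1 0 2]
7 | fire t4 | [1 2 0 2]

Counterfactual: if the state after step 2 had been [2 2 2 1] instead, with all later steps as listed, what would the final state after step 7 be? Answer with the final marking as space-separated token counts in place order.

3 2 0 2

state after step 2 := [2 2 2 1]
3 | fire t2 | [4 2 0 1]
4 | fire t1 | [3 1 1 1]
5 | fire t3 | [3 1 2 2]
6 | fire t2 | [5 1 0 2]
7 | fire t4 | [3 2 0 2]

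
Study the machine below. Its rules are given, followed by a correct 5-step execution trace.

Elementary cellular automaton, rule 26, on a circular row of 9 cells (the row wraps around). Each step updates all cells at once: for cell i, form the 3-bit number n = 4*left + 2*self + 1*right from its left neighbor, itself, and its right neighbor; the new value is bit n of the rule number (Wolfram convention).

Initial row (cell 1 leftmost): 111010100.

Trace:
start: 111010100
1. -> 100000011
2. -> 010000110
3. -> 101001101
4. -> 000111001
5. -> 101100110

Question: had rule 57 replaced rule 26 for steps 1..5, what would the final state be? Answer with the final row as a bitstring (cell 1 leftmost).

101010010

(re-executing steps 1..5 under rule 57; state before step 1: 111010100)
1. -> 100101010
2. -> 010010101
3. -> 101001010
4. -> 010100101
5. -> 101010010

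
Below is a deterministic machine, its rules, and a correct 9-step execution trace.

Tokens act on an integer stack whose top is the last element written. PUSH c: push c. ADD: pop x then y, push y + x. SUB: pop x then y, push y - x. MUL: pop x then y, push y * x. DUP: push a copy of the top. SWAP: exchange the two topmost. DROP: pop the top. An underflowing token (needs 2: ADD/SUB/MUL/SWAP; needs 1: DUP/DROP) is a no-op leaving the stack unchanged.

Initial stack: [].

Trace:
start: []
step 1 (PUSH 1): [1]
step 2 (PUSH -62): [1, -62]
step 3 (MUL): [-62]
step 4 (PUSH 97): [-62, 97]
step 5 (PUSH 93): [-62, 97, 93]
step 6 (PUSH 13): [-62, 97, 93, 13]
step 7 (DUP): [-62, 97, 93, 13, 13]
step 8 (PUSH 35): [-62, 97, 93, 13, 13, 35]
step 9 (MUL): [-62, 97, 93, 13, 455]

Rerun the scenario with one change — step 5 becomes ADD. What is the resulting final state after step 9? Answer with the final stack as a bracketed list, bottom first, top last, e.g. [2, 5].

(re-executing from step 5 with the substitution; state before step 5: [-62, 97])
step 5 (ADD): [35]
step 6 (PUSH 13): [35, 13]
step 7 (DUP): [35, 13, 13]
step 8 (PUSH 35): [35, 13, 13, 35]
step 9 (MUL): [35, 13, 455]

[35, 13, 455]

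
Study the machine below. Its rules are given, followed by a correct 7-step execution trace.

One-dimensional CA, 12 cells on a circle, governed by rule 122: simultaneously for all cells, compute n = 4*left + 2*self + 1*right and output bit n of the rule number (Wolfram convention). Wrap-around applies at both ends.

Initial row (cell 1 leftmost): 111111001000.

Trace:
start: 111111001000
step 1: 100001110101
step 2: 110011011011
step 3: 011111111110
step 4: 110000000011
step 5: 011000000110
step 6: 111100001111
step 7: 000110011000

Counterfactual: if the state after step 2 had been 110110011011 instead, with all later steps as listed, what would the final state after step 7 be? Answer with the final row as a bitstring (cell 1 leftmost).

state after step 2 := 110110011011
step 3: 011111111110
step 4: 110000000011
step 5: 011000000110
step 6: 111100001111
step 7: 000110011000

000110011000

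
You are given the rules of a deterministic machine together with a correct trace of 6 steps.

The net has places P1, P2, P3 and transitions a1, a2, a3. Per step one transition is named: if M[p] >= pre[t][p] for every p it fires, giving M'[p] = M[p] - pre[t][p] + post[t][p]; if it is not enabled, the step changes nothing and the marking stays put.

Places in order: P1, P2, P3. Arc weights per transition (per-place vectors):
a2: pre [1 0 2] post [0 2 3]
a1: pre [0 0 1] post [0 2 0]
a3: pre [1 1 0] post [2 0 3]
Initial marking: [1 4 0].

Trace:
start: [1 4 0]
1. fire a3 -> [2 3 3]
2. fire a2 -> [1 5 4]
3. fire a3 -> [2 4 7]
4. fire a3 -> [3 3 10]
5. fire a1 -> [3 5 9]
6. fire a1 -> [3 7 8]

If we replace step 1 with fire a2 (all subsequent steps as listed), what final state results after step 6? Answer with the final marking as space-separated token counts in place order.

3 6 4

(re-executing from step 1 with the substitution; state before step 1: [1 4 0])
1. fire a2 -> [1 4 0]
2. fire a2 -> [1 4 0]
3. fire a3 -> [2 3 3]
4. fire a3 -> [3 2 6]
5. fire a1 -> [3 4 5]
6. fire a1 -> [3 6 4]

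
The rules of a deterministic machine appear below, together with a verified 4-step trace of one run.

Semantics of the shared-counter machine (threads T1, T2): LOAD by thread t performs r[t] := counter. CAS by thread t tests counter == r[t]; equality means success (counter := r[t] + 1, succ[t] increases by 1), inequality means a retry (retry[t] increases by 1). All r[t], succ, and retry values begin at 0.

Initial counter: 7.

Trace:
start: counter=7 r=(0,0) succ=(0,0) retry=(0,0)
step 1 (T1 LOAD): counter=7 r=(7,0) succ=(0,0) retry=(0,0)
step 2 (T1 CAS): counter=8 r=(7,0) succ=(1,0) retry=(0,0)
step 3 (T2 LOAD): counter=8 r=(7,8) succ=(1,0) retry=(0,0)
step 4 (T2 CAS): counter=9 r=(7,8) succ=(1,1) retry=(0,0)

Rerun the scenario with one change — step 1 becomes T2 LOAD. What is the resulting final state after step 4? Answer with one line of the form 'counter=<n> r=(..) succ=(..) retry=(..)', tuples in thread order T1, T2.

(re-executing from step 1 with the substitution; state before step 1: counter=7 r=(0,0) succ=(0,0) retry=(0,0))
step 1 (T2 LOAD): counter=7 r=(0,7) succ=(0,0) retry=(0,0)
step 2 (T1 CAS): counter=7 r=(0,7) succ=(0,0) retry=(1,0)
step 3 (T2 LOAD): counter=7 r=(0,7) succ=(0,0) retry=(1,0)
step 4 (T2 CAS): counter=8 r=(0,7) succ=(0,1) retry=(1,0)

counter=8 r=(0,7) succ=(0,1) retry=(1,0)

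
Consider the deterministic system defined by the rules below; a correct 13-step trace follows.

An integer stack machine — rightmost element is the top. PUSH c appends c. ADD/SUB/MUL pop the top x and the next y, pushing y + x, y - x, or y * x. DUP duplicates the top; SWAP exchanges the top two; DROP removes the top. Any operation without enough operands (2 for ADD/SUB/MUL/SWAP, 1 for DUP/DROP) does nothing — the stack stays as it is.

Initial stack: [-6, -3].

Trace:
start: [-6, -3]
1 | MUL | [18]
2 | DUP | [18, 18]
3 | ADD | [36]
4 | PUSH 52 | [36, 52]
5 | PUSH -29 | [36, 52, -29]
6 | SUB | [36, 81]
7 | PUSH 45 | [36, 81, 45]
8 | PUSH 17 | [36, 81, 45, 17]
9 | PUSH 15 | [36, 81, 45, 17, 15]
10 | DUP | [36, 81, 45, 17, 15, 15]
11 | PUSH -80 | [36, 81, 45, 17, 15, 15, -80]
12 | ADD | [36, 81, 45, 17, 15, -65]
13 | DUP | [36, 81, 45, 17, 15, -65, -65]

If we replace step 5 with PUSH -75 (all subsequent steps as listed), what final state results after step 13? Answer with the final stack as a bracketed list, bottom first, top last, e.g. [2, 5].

[36, 127, 45, 17, 15, -65, -65]

(re-executing from step 5 with the substitution; state before step 5: [36, 52])
5 | PUSH -75 | [36, 52, -75]
6 | SUB | [36, 127]
7 | PUSH 45 | [36, 127, 45]
8 | PUSH 17 | [36, 127, 45, 17]
9 | PUSH 15 | [36, 127, 45, 17, 15]
10 | DUP | [36, 127, 45, 17, 15, 15]
11 | PUSH -80 | [36, 127, 45, 17, 15, 15, -80]
12 | ADD | [36, 127, 45, 17, 15, -65]
13 | DUP | [36, 127, 45, 17, 15, -65, -65]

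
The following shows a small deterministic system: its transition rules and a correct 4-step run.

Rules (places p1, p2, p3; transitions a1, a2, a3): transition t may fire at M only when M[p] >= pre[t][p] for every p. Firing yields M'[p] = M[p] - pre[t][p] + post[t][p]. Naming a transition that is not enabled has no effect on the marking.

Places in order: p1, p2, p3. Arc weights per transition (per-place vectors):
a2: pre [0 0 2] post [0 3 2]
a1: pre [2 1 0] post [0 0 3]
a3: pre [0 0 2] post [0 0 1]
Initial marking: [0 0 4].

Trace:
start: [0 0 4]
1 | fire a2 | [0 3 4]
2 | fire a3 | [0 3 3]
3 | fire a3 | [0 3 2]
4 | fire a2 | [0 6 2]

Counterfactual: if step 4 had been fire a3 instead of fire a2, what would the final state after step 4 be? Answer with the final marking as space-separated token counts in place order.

(re-executing from step 4 with the substitution; state before step 4: [0 3 2])
4 | fire a3 | [0 3 1]

0 3 1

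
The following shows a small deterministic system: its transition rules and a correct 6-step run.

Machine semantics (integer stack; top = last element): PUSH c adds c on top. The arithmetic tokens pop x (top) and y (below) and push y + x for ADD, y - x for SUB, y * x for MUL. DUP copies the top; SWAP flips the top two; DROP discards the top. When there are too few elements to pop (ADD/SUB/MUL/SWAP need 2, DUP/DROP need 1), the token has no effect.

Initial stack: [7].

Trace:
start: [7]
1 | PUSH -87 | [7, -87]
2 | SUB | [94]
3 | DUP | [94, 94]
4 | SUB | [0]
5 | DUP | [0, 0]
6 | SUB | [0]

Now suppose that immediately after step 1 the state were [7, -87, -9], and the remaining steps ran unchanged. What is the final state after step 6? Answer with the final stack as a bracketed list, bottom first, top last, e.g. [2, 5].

state after step 1 := [7, -87, -9]
2 | SUB | [7, -78]
3 | DUP | [7, -78, -78]
4 | SUB | [7, 0]
5 | DUP | [7, 0, 0]
6 | SUB | [7, 0]

[7, 0]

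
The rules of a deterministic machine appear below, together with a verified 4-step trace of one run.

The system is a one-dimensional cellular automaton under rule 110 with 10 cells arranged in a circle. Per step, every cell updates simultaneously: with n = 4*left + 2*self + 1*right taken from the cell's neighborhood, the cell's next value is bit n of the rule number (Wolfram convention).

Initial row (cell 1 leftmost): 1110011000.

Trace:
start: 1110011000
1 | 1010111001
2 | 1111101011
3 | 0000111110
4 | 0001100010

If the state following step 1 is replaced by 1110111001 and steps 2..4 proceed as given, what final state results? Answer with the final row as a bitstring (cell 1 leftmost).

1111100001

state after step 1 := 1110111001
2 | 0011101011
3 | 0110111111
4 | 1111100001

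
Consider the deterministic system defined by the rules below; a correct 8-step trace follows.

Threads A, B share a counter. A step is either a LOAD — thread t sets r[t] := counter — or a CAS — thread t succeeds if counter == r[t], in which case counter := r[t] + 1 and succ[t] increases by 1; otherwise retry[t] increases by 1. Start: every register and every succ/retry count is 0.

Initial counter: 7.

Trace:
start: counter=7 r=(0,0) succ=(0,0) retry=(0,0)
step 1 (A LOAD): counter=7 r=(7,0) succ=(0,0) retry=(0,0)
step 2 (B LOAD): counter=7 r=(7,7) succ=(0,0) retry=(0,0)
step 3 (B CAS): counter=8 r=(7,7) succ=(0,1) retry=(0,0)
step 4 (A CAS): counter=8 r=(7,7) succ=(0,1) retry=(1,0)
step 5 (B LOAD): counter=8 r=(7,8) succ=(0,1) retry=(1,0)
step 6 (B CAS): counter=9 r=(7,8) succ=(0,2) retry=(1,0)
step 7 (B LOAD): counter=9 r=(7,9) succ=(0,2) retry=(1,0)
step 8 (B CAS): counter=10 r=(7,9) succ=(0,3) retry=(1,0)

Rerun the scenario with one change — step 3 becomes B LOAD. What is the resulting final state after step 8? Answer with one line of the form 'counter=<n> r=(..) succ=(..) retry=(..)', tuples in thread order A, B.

(re-executing from step 3 with the substitution; state before step 3: counter=7 r=(7,7) succ=(0,0) retry=(0,0))
step 3 (B LOAD): counter=7 r=(7,7) succ=(0,0) retry=(0,0)
step 4 (A CAS): counter=8 r=(7,7) succ=(1,0) retry=(0,0)
step 5 (B LOAD): counter=8 r=(7,8) succ=(1,0) retry=(0,0)
step 6 (B CAS): counter=9 r=(7,8) succ=(1,1) retry=(0,0)
step 7 (B LOAD): counter=9 r=(7,9) succ=(1,1) retry=(0,0)
step 8 (B CAS): counter=10 r=(7,9) succ=(1,2) retry=(0,0)

counter=10 r=(7,9) succ=(1,2) retry=(0,0)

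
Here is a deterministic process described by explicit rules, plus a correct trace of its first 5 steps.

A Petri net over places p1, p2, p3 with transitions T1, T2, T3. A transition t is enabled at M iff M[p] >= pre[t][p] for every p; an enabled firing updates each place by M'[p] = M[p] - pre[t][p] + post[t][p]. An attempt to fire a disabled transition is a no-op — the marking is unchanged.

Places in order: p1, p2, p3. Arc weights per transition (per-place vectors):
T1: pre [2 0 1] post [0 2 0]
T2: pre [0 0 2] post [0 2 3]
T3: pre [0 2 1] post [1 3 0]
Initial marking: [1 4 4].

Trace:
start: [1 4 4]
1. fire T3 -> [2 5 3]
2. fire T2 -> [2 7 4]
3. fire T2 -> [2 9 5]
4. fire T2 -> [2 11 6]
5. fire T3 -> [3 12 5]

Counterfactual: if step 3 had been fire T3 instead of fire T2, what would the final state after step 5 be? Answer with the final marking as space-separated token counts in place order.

(re-executing from step 3 with the substitution; state before step 3: [2 7 4])
3. fire T3 -> [3 8 3]
4. fire T2 -> [3 10 4]
5. fire T3 -> [4 11 3]

4 11 3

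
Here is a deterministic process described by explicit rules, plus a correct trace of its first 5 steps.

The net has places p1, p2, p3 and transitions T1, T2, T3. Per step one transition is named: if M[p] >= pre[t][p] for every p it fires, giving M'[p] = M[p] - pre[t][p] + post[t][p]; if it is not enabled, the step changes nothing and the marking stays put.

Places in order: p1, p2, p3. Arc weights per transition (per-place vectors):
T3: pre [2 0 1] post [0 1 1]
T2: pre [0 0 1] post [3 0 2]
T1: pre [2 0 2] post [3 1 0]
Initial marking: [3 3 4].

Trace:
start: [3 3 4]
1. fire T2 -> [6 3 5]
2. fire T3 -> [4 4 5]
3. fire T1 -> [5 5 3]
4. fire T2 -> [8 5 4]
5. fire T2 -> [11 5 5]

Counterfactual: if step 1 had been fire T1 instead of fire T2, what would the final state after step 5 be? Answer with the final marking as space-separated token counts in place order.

3 6 0

(re-executing from step 1 with the substitution; state before step 1: [3 3 4])
1. fire T1 -> [4 4 2]
2. fire T3 -> [2 5 2]
3. fire T1 -> [3 6 0]
4. fire T2 -> [3 6 0]
5. fire T2 -> [3 6 0]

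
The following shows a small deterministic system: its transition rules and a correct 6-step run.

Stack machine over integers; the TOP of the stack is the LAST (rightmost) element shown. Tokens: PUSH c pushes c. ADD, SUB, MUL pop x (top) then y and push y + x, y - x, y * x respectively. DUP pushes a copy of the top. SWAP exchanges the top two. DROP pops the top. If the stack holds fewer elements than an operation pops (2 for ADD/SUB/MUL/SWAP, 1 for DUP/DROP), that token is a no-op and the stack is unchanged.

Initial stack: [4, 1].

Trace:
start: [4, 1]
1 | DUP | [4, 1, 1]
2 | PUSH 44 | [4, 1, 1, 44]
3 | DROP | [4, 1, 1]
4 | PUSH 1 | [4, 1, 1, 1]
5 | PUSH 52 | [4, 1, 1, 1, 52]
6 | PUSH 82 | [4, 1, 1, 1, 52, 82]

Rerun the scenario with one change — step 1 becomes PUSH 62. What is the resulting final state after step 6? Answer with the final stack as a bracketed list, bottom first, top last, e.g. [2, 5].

[4, 1, 62, 1, 52, 82]

(re-executing from step 1 with the substitution; state before step 1: [4, 1])
1 | PUSH 62 | [4, 1, 62]
2 | PUSH 44 | [4, 1, 62, 44]
3 | DROP | [4, 1, 62]
4 | PUSH 1 | [4, 1, 62, 1]
5 | PUSH 52 | [4, 1, 62, 1, 52]
6 | PUSH 82 | [4, 1, 62, 1, 52, 82]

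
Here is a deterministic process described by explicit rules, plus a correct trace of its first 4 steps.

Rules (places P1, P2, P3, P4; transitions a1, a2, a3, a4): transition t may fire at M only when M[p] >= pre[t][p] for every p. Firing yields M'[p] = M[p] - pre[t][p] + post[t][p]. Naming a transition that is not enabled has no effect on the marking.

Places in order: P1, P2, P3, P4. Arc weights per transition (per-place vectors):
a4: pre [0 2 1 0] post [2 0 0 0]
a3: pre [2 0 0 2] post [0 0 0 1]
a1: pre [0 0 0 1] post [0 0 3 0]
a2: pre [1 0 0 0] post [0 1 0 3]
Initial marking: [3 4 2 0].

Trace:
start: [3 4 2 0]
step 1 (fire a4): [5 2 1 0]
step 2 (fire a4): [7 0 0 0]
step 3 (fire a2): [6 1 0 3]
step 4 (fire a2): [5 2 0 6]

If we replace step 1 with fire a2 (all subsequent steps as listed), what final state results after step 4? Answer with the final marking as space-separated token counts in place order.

2 5 1 9

(re-executing from step 1 with the substitution; state before step 1: [3 4 2 0])
step 1 (fire a2): [2 5 2 3]
step 2 (fire a4): [4 3 1 3]
step 3 (fire a2): [3 4 1 6]
step 4 (fire a2): [2 5 1 9]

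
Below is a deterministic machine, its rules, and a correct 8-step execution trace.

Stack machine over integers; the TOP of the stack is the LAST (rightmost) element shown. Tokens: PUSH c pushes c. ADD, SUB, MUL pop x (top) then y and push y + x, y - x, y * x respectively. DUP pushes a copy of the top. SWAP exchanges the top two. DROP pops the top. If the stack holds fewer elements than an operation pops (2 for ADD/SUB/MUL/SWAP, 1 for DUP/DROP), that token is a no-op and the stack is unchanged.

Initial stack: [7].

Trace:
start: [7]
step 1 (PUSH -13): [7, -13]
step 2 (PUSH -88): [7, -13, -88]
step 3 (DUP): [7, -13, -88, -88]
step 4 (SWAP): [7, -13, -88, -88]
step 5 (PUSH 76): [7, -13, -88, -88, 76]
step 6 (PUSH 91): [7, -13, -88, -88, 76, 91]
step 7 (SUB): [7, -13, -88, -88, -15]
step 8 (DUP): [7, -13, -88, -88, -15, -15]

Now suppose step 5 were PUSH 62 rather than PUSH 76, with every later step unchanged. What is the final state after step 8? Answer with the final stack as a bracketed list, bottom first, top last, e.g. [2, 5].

[7, -13, -88, -88, -29, -29]

(re-executing from step 5 with the substitution; state before step 5: [7, -13, -88, -88])
step 5 (PUSH 62): [7, -13, -88, -88, 62]
step 6 (PUSH 91): [7, -13, -88, -88, 62, 91]
step 7 (SUB): [7, -13, -88, -88, -29]
step 8 (DUP): [7, -13, -88, -88, -29, -29]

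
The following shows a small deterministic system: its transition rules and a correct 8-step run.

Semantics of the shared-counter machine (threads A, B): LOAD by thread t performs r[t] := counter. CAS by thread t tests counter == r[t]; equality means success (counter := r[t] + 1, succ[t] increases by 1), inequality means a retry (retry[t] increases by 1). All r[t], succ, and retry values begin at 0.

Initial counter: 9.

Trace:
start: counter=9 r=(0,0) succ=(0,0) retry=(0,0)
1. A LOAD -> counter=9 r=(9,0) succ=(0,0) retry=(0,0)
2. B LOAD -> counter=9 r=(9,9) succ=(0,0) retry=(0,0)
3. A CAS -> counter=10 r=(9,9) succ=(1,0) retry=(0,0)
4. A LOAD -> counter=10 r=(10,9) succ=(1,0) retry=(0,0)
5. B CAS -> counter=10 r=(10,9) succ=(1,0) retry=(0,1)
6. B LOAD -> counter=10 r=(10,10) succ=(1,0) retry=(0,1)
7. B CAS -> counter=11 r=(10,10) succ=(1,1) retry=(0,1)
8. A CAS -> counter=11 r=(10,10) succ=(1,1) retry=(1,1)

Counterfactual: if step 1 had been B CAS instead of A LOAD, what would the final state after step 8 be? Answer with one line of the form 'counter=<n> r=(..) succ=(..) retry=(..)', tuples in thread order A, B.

(re-executing from step 1 with the substitution; state before step 1: counter=9 r=(0,0) succ=(0,0) retry=(0,0))
1. B CAS -> counter=9 r=(0,0) succ=(0,0) retry=(0,1)
2. B LOAD -> counter=9 r=(0,9) succ=(0,0) retry=(0,1)
3. A CAS -> counter=9 r=(0,9) succ=(0,0) retry=(1,1)
4. A LOAD -> counter=9 r=(9,9) succ=(0,0) retry=(1,1)
5. B CAS -> counter=10 r=(9,9) succ=(0,1) retry=(1,1)
6. B LOAD -> counter=10 r=(9,10) succ=(0,1) retry=(1,1)
7. B CAS -> counter=11 r=(9,10) succ=(0,2) retry=(1,1)
8. A CAS -> counter=11 r=(9,10) succ=(0,2) retry=(2,1)

counter=11 r=(9,10) succ=(0,2) retry=(2,1)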